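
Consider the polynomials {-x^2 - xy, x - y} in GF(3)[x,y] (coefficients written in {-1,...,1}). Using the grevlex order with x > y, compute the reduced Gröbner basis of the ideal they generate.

G = {y^2, x - y}

This is the nonlinear analogue of row-reducing a linear system.

f_1 = -x^2 - xy, LT = x^2.
f_2 = x - y, LT = x.

S(f_1,f_2): lcm = x^2. S = -xy.
  leading term xy: subtract (-y)·f_2 from -xy → -y^2
  leading term y^2: no divisor's leading term divides it; move -y^2 to the remainder.
  remainder -y^2 ≠ 0; add g_3 = -y^2 to the basis.

S(f_1,g_3): leading monomials are coprime, so the S-polynomial reduces to 0 (Buchberger's first criterion).
S(f_2,g_3): leading monomials are coprime, so the S-polynomial reduces to 0 (Buchberger's first criterion).
Every S-polynomial of the final basis reduces to 0, so we have a Gröbner basis.
Inter-reduce: drop elements whose leading term is divisible by another's, tail-reduce, and make monic.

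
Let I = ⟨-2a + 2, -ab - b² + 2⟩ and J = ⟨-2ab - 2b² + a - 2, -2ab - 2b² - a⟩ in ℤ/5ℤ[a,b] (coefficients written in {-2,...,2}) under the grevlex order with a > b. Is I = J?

For a fixed monomial order, each ideal has a unique reduced Gröbner basis; comparing bases decides equality.
Buchberger on the first generating set:
f_1 = -2a + 2, LT = a.
f_2 = -ab - b² + 2, LT = ab.

S(f_1,f_2): lcm = ab. S = -b² - b + 2.
  reduce S modulo (f_1, f_2):
  remainder -b² - b + 2 ≠ 0; add g_3 = -b² - b + 2 to the basis.

The other S-polynomials (S(f_1,g_3), S(f_2,g_3)) all reduce to 0 modulo the current basis, so we have a Gröbner basis.
Inter-reduce: drop elements whose leading term is divisible by another's, tail-reduce, and make monic.
Reduced Gröbner basis: {b² + b - 2, a - 1}.

Buchberger on the second generating set:
h_1 = -2ab - 2b² + a - 2, LT = ab.
h_2 = -2ab - 2b² - a, LT = ab.

S(h_1,h_2): lcm = ab. S = -a + 1.
  reduce S modulo (h_1, h_2):
  remainder -a + 1 ≠ 0; add k_3 = -a + 1 to the basis.

S(h_1,k_3): lcm = ab. S = b² + 2a + b + 1.
  reduce S modulo (h_1, h_2, k_3):
  remainder b² + b - 2 ≠ 0; add k_4 = b² + b - 2 to the basis.

The other S-polynomials (S(h_2,k_3), S(h_1,k_4), S(h_2,k_4), S(k_3,k_4)) all reduce to 0 modulo the current basis, so we have a Gröbner basis.
Inter-reduce: drop elements whose leading term is divisible by another's, tail-reduce, and make monic.
Reduced Gröbner basis: {b² + b - 2, a - 1}.

The two bases agree; hence the ideals are identical.

Yes, the ideals are equal.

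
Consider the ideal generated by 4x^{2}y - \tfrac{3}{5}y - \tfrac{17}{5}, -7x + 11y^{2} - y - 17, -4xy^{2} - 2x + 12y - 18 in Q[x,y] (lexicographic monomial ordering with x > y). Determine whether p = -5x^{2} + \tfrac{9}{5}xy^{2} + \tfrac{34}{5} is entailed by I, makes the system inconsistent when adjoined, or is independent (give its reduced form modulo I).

-5x^{2} + \tfrac{9}{5}xy^{2} + \tfrac{34}{5} lies in I (it reduces to 0).

First compute the reduced Gröbner basis of I by Buchberger's algorithm.
f_1 = 4x^{2}y - \tfrac{3}{5}y - \tfrac{17}{5}, LT = x^{2}y.
f_2 = -7x + 11y^{2} - y - 17, LT = x.
f_3 = -4xy^{2} - 2x + 12y - 18, LT = xy^{2}.

S(f_1,f_2): lcm = x^{2}y. S = \tfrac{11}{7}xy^{3} - \tfrac{1}{7}xy^{2} - \tfrac{17}{7}xy - \tfrac{3}{20}y - \tfrac{17}{20}.
  reduce S modulo (f_1, f_2, f_3):
  remainder \tfrac{121}{49}y^{5} - \tfrac{22}{49}y^{4} - \tfrac{373}{49}y^{3} + \tfrac{34}{49}y^{2} + \tfrac{5633}{980}y - \tfrac{17}{20} ≠ 0; add h_4 = \tfrac{121}{49}y^{5} - \tfrac{22}{49}y^{4} - \tfrac{373}{49}y^{3} + \tfrac{34}{49}y^{2} + \tfrac{5633}{980}y - \tfrac{17}{20} to the basis.

S(f_1,f_3): lcm = x^{2}y^{2}. S = -\tfrac{1}{2}x^{2} + 3xy - \tfrac{9}{2}x - \tfrac{3}{20}y^{2} - \tfrac{17}{20}y.
  reduce S modulo (f_1, f_2, f_3, h_4):
  remainder -\tfrac{121}{98}y^{4} + \tfrac{242}{49}y^{3} - \tfrac{3767}{980}y^{2} - \tfrac{7683}{980}y + \tfrac{391}{49} ≠ 0; add h_5 = -\tfrac{121}{98}y^{4} + \tfrac{242}{49}y^{3} - \tfrac{3767}{980}y^{2} - \tfrac{7683}{980}y + \tfrac{391}{49} to the basis.

S(f_2,f_3): lcm = xy^{2}. S = -\tfrac{1}{2}x - \tfrac{11}{7}y^{4} + \tfrac{1}{7}y^{3} + \tfrac{17}{7}y^{2} + 3y - \tfrac{9}{2}.
  reduce S modulo (f_1, f_2, f_3, h_4, h_5):
  remainder -\tfrac{43}{7}y^{3} + \tfrac{2516}{385}y^{2} + \tfrac{5024}{385}y - \tfrac{1035}{77} ≠ 0; add h_6 = -\tfrac{43}{7}y^{3} + \tfrac{2516}{385}y^{2} + \tfrac{5024}{385}y - \tfrac{1035}{77} to the basis.

S(f_3,h_4): lcm = xy^{5}. S = \tfrac{2}{11}xy^{4} + \tfrac{867}{242}xy^{3} - \tfrac{34}{121}xy^{2} - \tfrac{5633}{2420}xy + \tfrac{833}{2420}x - 3y^{4} + \tfrac{9}{2}y^{3}.
  reduce S modulo (f_1, f_2, f_3, h_4, h_5, h_6):
  remainder \tfrac{264716747}{40063100}y^{2} + \tfrac{597459341}{80126200}y - \tfrac{225378567}{16025240} ≠ 0; add h_7 = \tfrac{264716747}{40063100}y^{2} + \tfrac{597459341}{80126200}y - \tfrac{225378567}{16025240} to the basis.

S(f_1,h_5): lcm = x^{2}y^{4}. S = 4x^{2}y^{3} - \tfrac{3767}{1210}x^{2}y^{2} - \tfrac{7683}{1210}x^{2}y + \tfrac{782}{121}x^{2} - \tfrac{3}{20}y^{4} - \tfrac{17}{20}y^{3}.
  reduce S modulo (f_1, f_2, f_3, h_4, h_5, h_6, h_7):
  remainder \tfrac{408443509590327}{6406145277400}y - \tfrac{408443509590327}{6406145277400} ≠ 0; add h_8 = \tfrac{408443509590327}{6406145277400}y - \tfrac{408443509590327}{6406145277400} to the basis.

The other S-polynomials (S(f_1,h_4), S(f_2,h_4), S(f_2,h_5), S(f_3,h_5), S(h_4,h_5), S(f_1,h_6), S(f_2,h_6), S(f_3,h_6), S(h_4,h_6), S(h_5,h_6), S(f_1,h_7), S(f_2,h_7), S(f_3,h_7), S(h_4,h_7), S(h_5,h_7), S(h_6,h_7), S(f_1,h_8), S(f_2,h_8), S(f_3,h_8), S(h_4,h_8), S(h_5,h_8), S(h_6,h_8), S(h_7,h_8)) all reduce to 0 modulo the current basis, so we have a Gröbner basis.
Inter-reduce: drop elements whose leading term is divisible by another's, tail-reduce, and make monic.
Reduced Gröbner basis: {x + 1, y - 1}.
Label its elements g_1 = x + 1, g_2 = y - 1.

Reduce p = -5x^{2} + \tfrac{9}{5}xy^{2} + \tfrac{34}{5} modulo G:
  leading term x^{2}: subtract (-5x)·g_1 from -5x^{2} + \tfrac{9}{5}xy^{2} + \tfrac{34}{5} → \tfrac{9}{5}xy^{2} + 5x + \tfrac{34}{5}
  leading term xy^{2}: subtract (\tfrac{9}{5}y^{2})·g_1 from \tfrac{9}{5}xy^{2} + 5x + \tfrac{34}{5} → 5x - \tfrac{9}{5}y^{2} + \tfrac{34}{5}
  leading term x: subtract (5)·g_1 from 5x - \tfrac{9}{5}y^{2} + \tfrac{34}{5} → -\tfrac{9}{5}y^{2} + \tfrac{9}{5}
  leading term y^{2}: subtract (-\tfrac{9}{5}y)·g_2 from -\tfrac{9}{5}y^{2} + \tfrac{9}{5} → -\tfrac{9}{5}y + \tfrac{9}{5}
  leading term y: subtract (-\tfrac{9}{5})·g_2 from -\tfrac{9}{5}y + \tfrac{9}{5} → 0
  normal form = 0.
Since the normal form is 0, p ∈ I.

Ideal membership is decidable via reduction modulo a Gröbner basis.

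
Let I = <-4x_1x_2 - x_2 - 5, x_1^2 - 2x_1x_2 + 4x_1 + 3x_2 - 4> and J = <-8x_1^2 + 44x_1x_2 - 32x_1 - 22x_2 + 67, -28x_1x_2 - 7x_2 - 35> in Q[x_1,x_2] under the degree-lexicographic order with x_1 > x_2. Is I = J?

Two ideals are equal iff their reduced Gröbner bases coincide (the reduced basis is unique for a fixed ordering).
Buchberger on the first generating set:
f_1 = -4x_1x_2 - x_2 - 5, LT = x_1x_2.
f_2 = x_1^2 - 2x_1x_2 + 4x_1 + 3x_2 - 4, LT = x_1^2.

S(f_1,f_2): lcm = x_1^2x_2. S = 2x_1x_2^2 - 15/4x_1x_2 - 3x_2^2 + 5/4x_1 + 4x_2.
  leading term x_1x_2^2: subtract (-1/2x_2)·f_1 from 2x_1x_2^2 - 15/4x_1x_2 - 3x_2^2 + 5/4x_1 + 4x_2 → -15/4x_1x_2 - 7/2x_2^2 + 5/4x_1 + 3/2x_2
  leading term x_1x_2: subtract (15/16)·f_1 from -15/4x_1x_2 - 7/2x_2^2 + 5/4x_1 + 3/2x_2 → -7/2x_2^2 + 5/4x_1 + 39/16x_2 + 75/16
  leading term x_2^2: no divisor's leading term divides it; move -7/2x_2^2 to the remainder.
  leading term x_1: no divisor's leading term divides it; move 5/4x_1 to the remainder.
  leading term x_2: no divisor's leading term divides it; move 39/16x_2 to the remainder.
  leading term 1: no divisor's leading term divides it; move 75/16 to the remainder.
  remainder -7/2x_2^2 + 5/4x_1 + 39/16x_2 + 75/16 ≠ 0; add g_3 = -7/2x_2^2 + 5/4x_1 + 39/16x_2 + 75/16 to the basis.

The other S-polynomials (S(f_1,g_3), S(f_2,g_3)) all reduce to 0 modulo the current basis, so we have a Gröbner basis.
Inter-reduce: drop elements whose leading term is divisible by another's, tail-reduce, and make monic.
Reduced Gröbner basis: {x_1^2 + 4x_1 + 7/2x_2 - 3/2, x_1x_2 + 1/4x_2 + 5/4, x_2^2 - 5/14x_1 - 39/56x_2 - 75/56}.

Buchberger on the second generating set:
h_1 = -8x_1^2 + 44x_1x_2 - 32x_1 - 22x_2 + 67, LT = x_1^2.
h_2 = -28x_1x_2 - 7x_2 - 35, LT = x_1x_2.

S(h_1,h_2): lcm = x_1^2x_2. S = -11/2x_1x_2^2 + 15/4x_1x_2 + 11/4x_2^2 - 5/4x_1 - 67/8x_2.
  leading term x_1x_2^2: subtract (11/56x_2)·h_2 from -11/2x_1x_2^2 + 15/4x_1x_2 + 11/4x_2^2 - 5/4x_1 - 67/8x_2 → 15/4x_1x_2 + 33/8x_2^2 - 5/4x_1 - 3/2x_2
  leading term x_1x_2: subtract (-15/112)·h_2 from 15/4x_1x_2 + 33/8x_2^2 - 5/4x_1 - 3/2x_2 → 33/8x_2^2 - 5/4x_1 - 39/16x_2 - 75/16
  leading term x_2^2: no divisor's leading term divides it; move 33/8x_2^2 to the remainder.
  leading term x_1: no divisor's leading term divides it; move -5/4x_1 to the remainder.
  leading term x_2: no divisor's leading term divides it; move -39/16x_2 to the remainder.
  leading term 1: no divisor's leading term divides it; move -75/16 to the remainder.
  remainder 33/8x_2^2 - 5/4x_1 - 39/16x_2 - 75/16 ≠ 0; add k_3 = 33/8x_2^2 - 5/4x_1 - 39/16x_2 - 75/16 to the basis.

The other S-polynomials (S(h_1,k_3), S(h_2,k_3)) all reduce to 0 modulo the current basis, so we have a Gröbner basis.
Inter-reduce: drop elements whose leading term is divisible by another's, tail-reduce, and make monic.
Reduced Gröbner basis: {x_1^2 + 4x_1 + 33/8x_2 - 3/2, x_1x_2 + 1/4x_2 + 5/4, x_2^2 - 10/33x_1 - 13/22x_2 - 25/22}.

Since the reduced bases disagree, the two ideals are not the same.

No, the ideals differ.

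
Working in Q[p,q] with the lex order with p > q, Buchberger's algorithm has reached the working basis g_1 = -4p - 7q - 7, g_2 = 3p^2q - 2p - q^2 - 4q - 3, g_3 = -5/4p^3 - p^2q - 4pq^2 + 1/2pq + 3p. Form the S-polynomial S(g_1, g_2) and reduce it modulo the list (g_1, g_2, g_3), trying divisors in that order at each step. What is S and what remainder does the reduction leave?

lcm(LM(g_1), LM(g_2)) = p^2q.
S = (lcm/LT(g_1))·g_1 − (lcm/LT(g_2))·g_2 = 7/4pq^2 + 7/4pq + 2/3p + 1/3q^2 + 4/3q + 1.
Reduce S modulo (g_1, g_2, g_3) in that order:
  leading term pq^2: subtract (-7/16q^2)·g_1 from 7/4pq^2 + 7/4pq + 2/3p + 1/3q^2 + 4/3q + 1 → 7/4pq + 2/3p - 49/16q^3 - 131/48q^2 + 4/3q + 1
  leading term pq: subtract (-7/16q)·g_1 from 7/4pq + 2/3p - 49/16q^3 - 131/48q^2 + 4/3q + 1 → 2/3p - 49/16q^3 - 139/24q^2 - 83/48q + 1
  leading term p: subtract (-1/6)·g_1 from 2/3p - 49/16q^3 - 139/24q^2 - 83/48q + 1 → -49/16q^3 - 139/24q^2 - 139/48q - 1/6
  leading term q^3: no divisor's leading term divides it; move -49/16q^3 to the remainder.
  leading term q^2: no divisor's leading term divides it; move -139/24q^2 to the remainder.
  leading term q: no divisor's leading term divides it; move -139/48q to the remainder.
  leading term 1: no divisor's leading term divides it; move -1/6 to the remainder.
The remainder -49/16q^3 - 139/24q^2 - 139/48q - 1/6 is nonzero, so it would be added as the next basis element.
An S-polynomial is built so that the two leading terms cancel; whether anything survives reduction is exactly the Gröbner-basis criterion.

S(g_1, g_2) = 7/4pq^2 + 7/4pq + 2/3p + 1/3q^2 + 4/3q + 1; remainder on division = -49/16q^3 - 139/24q^2 - 139/48q - 1/6.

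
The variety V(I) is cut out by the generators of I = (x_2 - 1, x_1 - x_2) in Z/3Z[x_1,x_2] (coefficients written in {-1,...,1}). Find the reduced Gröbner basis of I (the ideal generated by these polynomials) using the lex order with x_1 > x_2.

f_1 = x_2 - 1, LT = x_2.
f_2 = x_1 - x_2, LT = x_1.

The S-polynomials (S(f_1,f_2)) all reduce to 0 modulo the current basis, so we have a Gröbner basis.

G = {x_1 - 1, x_2 - 1}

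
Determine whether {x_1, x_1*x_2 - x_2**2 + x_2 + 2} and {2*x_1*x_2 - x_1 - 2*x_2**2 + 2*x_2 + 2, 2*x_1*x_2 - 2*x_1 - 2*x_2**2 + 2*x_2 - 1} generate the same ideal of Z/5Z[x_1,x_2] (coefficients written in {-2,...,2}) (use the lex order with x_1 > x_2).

No, the ideals differ.

Two ideals are equal iff their reduced Gröbner bases coincide (the reduced basis is unique for a fixed ordering).
Buchberger on the first generating set:
f_1 = x_1, LT = x_1.
f_2 = x_1*x_2 - x_2**2 + x_2 + 2, LT = x_1*x_2.

S(f_1,f_2): lcm = x_1*x_2. S = x_2**2 - x_2 - 2.
  leading term x_2**2: no divisor's leading term divides it; move x_2**2 to the remainder.
  leading term x_2: no divisor's leading term divides it; move -x_2 to the remainder.
  leading term 1: no divisor's leading term divides it; move -2 to the remainder.
  remainder x_2**2 - x_2 - 2 ≠ 0; add g_3 = x_2**2 - x_2 - 2 to the basis.

The other S-polynomials (S(f_1,g_3), S(f_2,g_3)) all reduce to 0 modulo the current basis, so we have a Gröbner basis.
Inter-reduce: drop elements whose leading term is divisible by another's, tail-reduce, and make monic.
Reduced Gröbner basis: {x_1, x_2**2 - x_2 - 2}.

Buchberger on the second generating set:
h_1 = 2*x_1*x_2 - x_1 - 2*x_2**2 + 2*x_2 + 2, LT = x_1*x_2.
h_2 = 2*x_1*x_2 - 2*x_1 - 2*x_2**2 + 2*x_2 - 1, LT = x_1*x_2.

S(h_1,h_2): lcm = x_1*x_2. S = -2*x_1 - 1.
  leading term x_1: no divisor's leading term divides it; move -2*x_1 to the remainder.
  leading term 1: no divisor's leading term divides it; move -1 to the remainder.
  remainder -2*x_1 - 1 ≠ 0; add k_3 = -2*x_1 - 1 to the basis.

S(h_1,k_3): lcm = x_1*x_2. S = 2*x_1 - x_2**2 - 2*x_2 + 1.
  leading term x_1: subtract (-1)·k_3 from 2*x_1 - x_2**2 - 2*x_2 + 1 → -x_2**2 - 2*x_2
  leading term x_2**2: no divisor's leading term divides it; move -x_2**2 to the remainder.
  leading term x_2: no divisor's leading term divides it; move -2*x_2 to the remainder.
  remainder -x_2**2 - 2*x_2 ≠ 0; add k_4 = -x_2**2 - 2*x_2 to the basis.

The other S-polynomials (S(h_2,k_3), S(h_1,k_4), S(h_2,k_4), S(k_3,k_4)) all reduce to 0 modulo the current basis, so we have a Gröbner basis.
Inter-reduce: drop elements whose leading term is divisible by another's, tail-reduce, and make monic.
Reduced Gröbner basis: {x_1 - 2, x_2**2 + 2*x_2}.

Since the reduced bases disagree, the two ideals are not the same.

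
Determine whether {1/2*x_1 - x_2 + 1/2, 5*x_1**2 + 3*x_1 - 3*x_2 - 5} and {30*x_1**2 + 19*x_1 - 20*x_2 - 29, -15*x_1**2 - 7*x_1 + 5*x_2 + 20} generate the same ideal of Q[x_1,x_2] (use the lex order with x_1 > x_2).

No, the ideals differ.

Two ideals are equal iff their reduced Gröbner bases coincide (the reduced basis is unique for a fixed ordering).
Buchberger on the first generating set:
f_1 = 1/2*x_1 - x_2 + 1/2, LT = x_1.
f_2 = 5*x_1**2 + 3*x_1 - 3*x_2 - 5, LT = x_1**2.

S(f_1,f_2): lcm = x_1**2. S = -2*x_1*x_2 + 2/5*x_1 + 3/5*x_2 + 1.
  reduce S modulo (f_1, f_2):
  remainder -4*x_2**2 + 17/5*x_2 + 3/5 ≠ 0; add g_3 = -4*x_2**2 + 17/5*x_2 + 3/5 to the basis.

The other S-polynomials (S(f_1,g_3), S(f_2,g_3)) all reduce to 0 modulo the current basis, so we have a Gröbner basis.
Inter-reduce: drop elements whose leading term is divisible by another's, tail-reduce, and make monic.
Reduced Gröbner basis: {x_1 - 2*x_2 + 1, x_2**2 - 17/20*x_2 - 3/20}.

Buchberger on the second generating set:
h_1 = 30*x_1**2 + 19*x_1 - 20*x_2 - 29, LT = x_1**2.
h_2 = -15*x_1**2 - 7*x_1 + 5*x_2 + 20, LT = x_1**2.

S(h_1,h_2): lcm = x_1**2. S = 1/6*x_1 - 1/3*x_2 + 11/30.
  reduce S modulo (h_1, h_2):
  remainder 1/6*x_1 - 1/3*x_2 + 11/30 ≠ 0; add k_3 = 1/6*x_1 - 1/3*x_2 + 11/30 to the basis.

S(h_1,k_3): lcm = x_1**2. S = 2*x_1*x_2 - 47/30*x_1 - 2/3*x_2 - 29/30.
  reduce S modulo (h_1, h_2, k_3):
  remainder 4*x_2**2 - 41/5*x_2 + 62/25 ≠ 0; add k_4 = 4*x_2**2 - 41/5*x_2 + 62/25 to the basis.

The other S-polynomials (S(h_2,k_3), S(h_1,k_4), S(h_2,k_4), S(k_3,k_4)) all reduce to 0 modulo the current basis, so we have a Gröbner basis.
Inter-reduce: drop elements whose leading term is divisible by another's, tail-reduce, and make monic.
Reduced Gröbner basis: {x_1 - 2*x_2 + 11/5, x_2**2 - 41/20*x_2 + 31/50}.

These differ, so the ideals are not equal.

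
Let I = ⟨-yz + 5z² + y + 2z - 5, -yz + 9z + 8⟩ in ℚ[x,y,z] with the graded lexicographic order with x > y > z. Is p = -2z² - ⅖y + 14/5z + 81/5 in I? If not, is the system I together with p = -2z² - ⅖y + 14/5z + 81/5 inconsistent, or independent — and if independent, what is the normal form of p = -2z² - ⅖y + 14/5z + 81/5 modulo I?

First compute the reduced Gröbner basis of I by Buchberger's algorithm.
f_1 = -yz + 5z² + y + 2z - 5, LT = yz.
f_2 = -yz + 9z + 8, LT = yz.

S(f_1,f_2): lcm = yz. S = -5z² - y + 7z + 13.
  leading term z²: no divisor's leading term divides it; move -5z² to the remainder.
  leading term y: no divisor's leading term divides it; move -y to the remainder.
  leading term z: no divisor's leading term divides it; move 7z to the remainder.
  leading term 1: no divisor's leading term divides it; move 13 to the remainder.
  remainder -5z² - y + 7z + 13 ≠ 0; add h_3 = -5z² - y + 7z + 13 to the basis.

S(f_1,h_3): lcm = yz². S = -5z³ - ⅕y² + ⅖yz - 2z² + 13/5y + 5z.
  leading term z³: subtract (z)·h_3 from -5z³ - ⅕y² + ⅖yz - 2z² + 13/5y + 5z → -⅕y² + 7/5yz - 9z² + 13/5y - 8z
  leading term y²: no divisor's leading term divides it; move -⅕y² to the remainder.
  leading term yz: subtract (-7/5)·f_1 from 7/5yz - 9z² + 13/5y - 8z → -2z² + 4y - 26/5z - 7
  leading term z²: subtract (⅖)·h_3 from -2z² + 4y - 26/5z - 7 → 22/5y - 8z - 61/5
  leading term y: no divisor's leading term divides it; move 22/5y to the remainder.
  leading term z: no divisor's leading term divides it; move -8z to the remainder.
  leading term 1: no divisor's leading term divides it; move -61/5 to the remainder.
  remainder -⅕y² + 22/5y - 8z - 61/5 ≠ 0; add h_4 = -⅕y² + 22/5y - 8z - 61/5 to the basis.

S(f_2,h_3): lcm = yz². S = -⅕y² + 7/5yz - 9z² + 13/5y - 8z.
  leading term y²: subtract (1)·h_4 from -⅕y² + 7/5yz - 9z² + 13/5y - 8z → 7/5yz - 9z² - 9/5y + 61/5
  leading term yz: subtract (-7/5)·f_1 from 7/5yz - 9z² - 9/5y + 61/5 → -2z² - ⅖y + 14/5z + 26/5
  leading term z²: subtract (⅖)·h_3 from -2z² - ⅖y + 14/5z + 26/5 → 0
  remainder 0.

S(f_1,h_4): lcm = y²z. S = -5yz² - y² + 20yz - 40z² + 5y - 61z.
  leading term yz²: subtract (5z)·f_1 from -5yz² - y² + 20yz - 40z² + 5y - 61z → -25z³ - y² + 15yz - 50z² + 5y - 36z
  leading term z³: subtract (5z)·h_3 from -25z³ - y² + 15yz - 50z² + 5y - 36z → -y² + 20yz - 85z² + 5y - 101z
  leading term y²: subtract (5)·h_4 from -y² + 20yz - 85z² + 5y - 101z → 20yz - 85z² - 17y - 61z + 61
  leading term yz: subtract (-20)·f_1 from 20yz - 85z² - 17y - 61z + 61 → 15z² + 3y - 21z - 39
  leading term z²: subtract (-3)·h_3 from 15z² + 3y - 21z - 39 → 0
  remainder 0.

S(f_2,h_4): lcm = y²z. S = 13yz - 40z² - 8y - 61z.
  leading term yz: subtract (-13)·f_1 from 13yz - 40z² - 8y - 61z → 25z² + 5y - 35z - 65
  leading term z²: subtract (-5)·h_3 from 25z² + 5y - 35z - 65 → 0
  remainder 0.

S(h_3,h_4): leading monomials are coprime, so the S-polynomial reduces to 0 (Buchberger's first criterion).
Every S-polynomial of the final basis reduces to 0, so we have a Gröbner basis.
Inter-reduce: drop elements whose leading term is divisible by another's, tail-reduce, and make monic.
Reduced Gröbner basis: {y² - 22y + 40z + 61, yz - 9z - 8, z² + ⅕y - 7/5z - 13/5}.
Label its elements g_1 = y² - 22y + 40z + 61, g_2 = yz - 9z - 8, g_3 = z² + ⅕y - 7/5z - 13/5.

Reduce p = -2z² - ⅖y + 14/5z + 81/5 modulo G:
  leading term z²: subtract (-2)·g_3 from -2z² - ⅖y + 14/5z + 81/5 → 11
  leading term 1: no divisor's leading term divides it; move 11 to the remainder.
  normal form = 11.
The normal form is nonzero, so p ∉ I. Since p minus its normal form lies in I, I + (p) = I + (r) where r = 11; decide whether this ideal is the whole ring.
Here r = 11 is a nonzero constant, hence a unit: 1 ∈ I + (p), the Gröbner basis of I + (p) is {1}, and the enlarged system has no common solution — adjoining p is inconsistent.

Adjoining -2z² - ⅖y + 14/5z + 81/5 makes the ideal the whole ring: the system is inconsistent.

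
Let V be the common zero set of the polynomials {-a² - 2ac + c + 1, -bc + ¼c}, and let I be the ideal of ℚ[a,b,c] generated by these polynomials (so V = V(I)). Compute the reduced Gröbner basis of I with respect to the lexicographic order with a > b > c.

G = {a² + 2ac - c - 1, bc - ¼c}

f_1 = -a² - 2ac + c + 1, LT = a².
f_2 = -bc + ¼c, LT = bc.

S(f_1,f_2): leading monomials are coprime, so the S-polynomial reduces to 0 (Buchberger's first criterion).
Every S-polynomial of the final basis reduces to 0, so we have a Gröbner basis.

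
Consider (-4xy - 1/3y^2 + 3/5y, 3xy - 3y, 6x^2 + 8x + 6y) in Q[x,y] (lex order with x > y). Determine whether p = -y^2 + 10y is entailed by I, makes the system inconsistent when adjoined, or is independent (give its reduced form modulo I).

-y^2 + 10y lies in I (it reduces to 0).

First compute the reduced Gröbner basis of I by Buchberger's algorithm.
f_1 = -4xy - 1/3y^2 + 3/5y, LT = xy.
f_2 = 3xy - 3y, LT = xy.
f_3 = 6x^2 + 8x + 6y, LT = x^2.

S(f_1,f_2): lcm = xy. S = 1/12y^2 + 17/20y.
  reduce S modulo (f_1, f_2, f_3):
  remainder 1/12y^2 + 17/20y ≠ 0; add h_4 = 1/12y^2 + 17/20y to the basis.

S(f_1,f_3): lcm = x^2y. S = 1/12xy^2 - 89/60xy - y^2.
  reduce S modulo (f_1, f_2, f_3, h_4):
  remainder 118/15y ≠ 0; add h_5 = 118/15y to the basis.

The other S-polynomials (S(f_2,f_3), S(f_1,h_4), S(f_2,h_4), S(f_3,h_4), S(f_1,h_5), S(f_2,h_5), S(f_3,h_5), S(h_4,h_5)) all reduce to 0 modulo the current basis, so we have a Gröbner basis.
Inter-reduce: drop elements whose leading term is divisible by another's, tail-reduce, and make monic.
Reduced Gröbner basis: {x^2 + 4/3x, y}.
Label its elements g_1 = x^2 + 4/3x, g_2 = y.

Reduce p = -y^2 + 10y modulo G:
  leading term y^2: subtract (-y)·g_2 from -y^2 + 10y → 10y
  leading term y: subtract (10)·g_2 from 10y → 0
  normal form = 0.
Since the normal form is 0, p ∈ I.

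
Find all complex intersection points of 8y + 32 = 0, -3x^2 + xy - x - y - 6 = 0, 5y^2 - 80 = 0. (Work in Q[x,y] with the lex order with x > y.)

Compute a lex Gröbner basis by Buchberger's algorithm.
f_1 = 8y + 32, LT = y.
f_2 = -3x^2 + xy - x - y - 6, LT = x^2.
f_3 = 5y^2 - 80, LT = y^2.

S(f_1,f_2): leading monomials are coprime, so the S-polynomial reduces to 0 (Buchberger's first criterion).
S(f_1,f_3): lcm = y^2. S = 4y + 16.
  leading term y: subtract (1/2)·f_1 from 4y + 16 → 0
  remainder 0.

S(f_2,f_3): leading monomials are coprime, so the S-polynomial reduces to 0 (Buchberger's first criterion).
Every S-polynomial of the final basis reduces to 0, so we have a Gröbner basis.
Inter-reduce: drop elements whose leading term is divisible by another's, tail-reduce, and make monic.
Reduced Gröbner basis: {x^2 + 5/3x + 2/3, y + 4}.

The lex basis is triangular: the last element involves only y. Solving y + 4 = 0 gives y ∈ {-4}; substituting each value into the earlier elements determines the remaining variables.
  y = -4: the earlier basis element becomes x^2 + 5/3x + 2/3 = 0, giving x = -1, -2/3 — points (-1, -4), (-2/3, -4).
Substituting each solution back into the original system confirms all equations vanish.

{(-1, -4), (-2/3, -4)}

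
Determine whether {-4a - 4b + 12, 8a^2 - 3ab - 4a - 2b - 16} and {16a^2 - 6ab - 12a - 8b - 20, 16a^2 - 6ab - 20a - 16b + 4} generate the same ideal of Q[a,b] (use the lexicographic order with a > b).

Yes, the ideals are equal.

Since reduced Gröbner bases are canonical representatives of ideals under a given ordering, it suffices to compute and compare them.
Buchberger on the first generating set:
f_1 = -4a - 4b + 12, LT = a.
f_2 = 8a^2 - 3ab - 4a - 2b - 16, LT = a^2.

S(f_1,f_2): lcm = a^2. S = 11/8ab - 5/2a + 1/4b + 2.
  leading term ab: subtract (-11/32b)·f_1 from 11/8ab - 5/2a + 1/4b + 2 → -5/2a - 11/8b^2 + 35/8b + 2
  leading term a: subtract (5/8)·f_1 from -5/2a - 11/8b^2 + 35/8b + 2 → -11/8b^2 + 55/8b - 11/2
  leading term b^2: no divisor's leading term divides it; move -11/8b^2 to the remainder.
  leading term b: no divisor's leading term divides it; move 55/8b to the remainder.
  leading term 1: no divisor's leading term divides it; move -11/2 to the remainder.
  remainder -11/8b^2 + 55/8b - 11/2 ≠ 0; add g_3 = -11/8b^2 + 55/8b - 11/2 to the basis.

S(f_1,g_3): leading monomials are coprime, so the S-polynomial reduces to 0 (Buchberger's first criterion).
S(f_2,g_3): leading monomials are coprime, so the S-polynomial reduces to 0 (Buchberger's first criterion).
Every S-polynomial of the final basis reduces to 0, so we have a Gröbner basis.
Inter-reduce: drop elements whose leading term is divisible by another's, tail-reduce, and make monic.
Reduced Gröbner basis: {a + b - 3, b^2 - 5b + 4}.

Buchberger on the second generating set:
h_1 = 16a^2 - 6ab - 12a - 8b - 20, LT = a^2.
h_2 = 16a^2 - 6ab - 20a - 16b + 4, LT = a^2.

S(h_1,h_2): lcm = a^2. S = 1/2a + 1/2b - 3/2.
  leading term a: no divisor's leading term divides it; move 1/2a to the remainder.
  leading term b: no divisor's leading term divides it; move 1/2b to the remainder.
  leading term 1: no divisor's leading term divides it; move -3/2 to the remainder.
  remainder 1/2a + 1/2b - 3/2 ≠ 0; add k_3 = 1/2a + 1/2b - 3/2 to the basis.

S(h_1,k_3): lcm = a^2. S = -11/8ab + 9/4a - 1/2b - 5/4.
  leading term ab: subtract (-11/4b)·k_3 from -11/8ab + 9/4a - 1/2b - 5/4 → 9/4a + 11/8b^2 - 37/8b - 5/4
  leading term a: subtract (9/2)·k_3 from 9/4a + 11/8b^2 - 37/8b - 5/4 → 11/8b^2 - 55/8b + 11/2
  leading term b^2: no divisor's leading term divides it; move 11/8b^2 to the remainder.
  leading term b: no divisor's leading term divides it; move -55/8b to the remainder.
  leading term 1: no divisor's leading term divides it; move 11/2 to the remainder.
  remainder 11/8b^2 - 55/8b + 11/2 ≠ 0; add k_4 = 11/8b^2 - 55/8b + 11/2 to the basis.

S(h_2,k_3): lcm = a^2. S = -11/8ab + 7/4a - b + 1/4.
  leading term ab: subtract (-11/4b)·k_3 from -11/8ab + 7/4a - b + 1/4 → 7/4a + 11/8b^2 - 41/8b + 1/4
  leading term a: subtract (7/2)·k_3 from 7/4a + 11/8b^2 - 41/8b + 1/4 → 11/8b^2 - 55/8b + 11/2
  leading term b^2: subtract (1)·k_4 from 11/8b^2 - 55/8b + 11/2 → 0
  remainder 0.

S(h_1,k_4): leading monomials are coprime, so the S-polynomial reduces to 0 (Buchberger's first criterion).
S(h_2,k_4): leading monomials are coprime, so the S-polynomial reduces to 0 (Buchberger's first criterion).
S(k_3,k_4): leading monomials are coprime, so the S-polynomial reduces to 0 (Buchberger's first criterion).
Every S-polynomial of the final basis reduces to 0, so we have a Gröbner basis.
Inter-reduce: drop elements whose leading term is divisible by another's, tail-reduce, and make monic.
Reduced Gröbner basis: {a + b - 3, b^2 - 5b + 4}.

These coincide, so the ideals are equal.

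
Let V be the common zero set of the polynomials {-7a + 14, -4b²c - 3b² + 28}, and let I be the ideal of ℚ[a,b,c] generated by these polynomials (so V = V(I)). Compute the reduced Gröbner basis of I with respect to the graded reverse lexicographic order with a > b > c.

G = {b²c + ¾b² - 7, a - 2}

Buchberger's algorithm terminates because the ascending chain of leading-term ideals stabilizes.

f_1 = -7a + 14, LT = a.
f_2 = -4b²c - 3b² + 28, LT = b²c.

The S-polynomials (S(f_1,f_2)) all reduce to 0 modulo the current basis, so we have a Gröbner basis.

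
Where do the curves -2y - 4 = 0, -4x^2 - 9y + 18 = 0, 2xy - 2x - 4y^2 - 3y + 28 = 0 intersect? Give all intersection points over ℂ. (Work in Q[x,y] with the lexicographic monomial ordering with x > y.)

{(3, -2)}

Compute a lex Gröbner basis by Buchberger's algorithm.
f_1 = -2y - 4, LT = y.
f_2 = -4x^2 - 9y + 18, LT = x^2.
f_3 = 2xy - 2x - 4y^2 - 3y + 28, LT = xy.

S(f_1,f_3): lcm = xy. S = 3x + 2y^2 + 3/2y - 14.
  leading term x: no divisor's leading term divides it; move 3x to the remainder.
  leading term y^2: subtract (-y)·f_1 from 2y^2 + 3/2y - 14 → -5/2y - 14
  leading term y: subtract (5/4)·f_1 from -5/2y - 14 → -9
  leading term 1: no divisor's leading term divides it; move -9 to the remainder.
  remainder 3x - 9 ≠ 0; add h_4 = 3x - 9 to the basis.

The other S-polynomials (S(f_1,f_2), S(f_2,f_3), S(f_1,h_4), S(f_2,h_4), S(f_3,h_4)) all reduce to 0 modulo the current basis, so we have a Gröbner basis.
Inter-reduce: drop elements whose leading term is divisible by another's, tail-reduce, and make monic.
Reduced Gröbner basis: {x - 3, y + 2}.

Since the basis is lex-ordered, y + 2 is univariate in y. Its roots are {-2}. Back-substituting each root into the other basis elements fixes the other coordinates.
  y = -2: the earlier basis element becomes x - 3 = 0, giving x = 3 — point (3, -2).
Zero-dimensionality of the ideal guarantees finitely many solutions over ℂ.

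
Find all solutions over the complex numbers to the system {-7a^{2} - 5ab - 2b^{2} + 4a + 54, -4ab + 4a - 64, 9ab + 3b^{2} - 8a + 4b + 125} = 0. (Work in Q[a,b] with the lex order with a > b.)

{(4, -3)}

Compute a lex Gröbner basis by Buchberger's algorithm.
f_1 = -7a^{2} - 5ab + 4a - 2b^{2} + 54, LT = a^{2}.
f_2 = -4ab + 4a - 64, LT = ab.
f_3 = 9ab - 8a + 3b^{2} + 4b + 125, LT = ab.

S(f_1,f_2): lcm = a^{2}b. S = a^{2} + \tfrac{5}{7}ab^{2} - \tfrac{4}{7}ab - 16a + \tfrac{2}{7}b^{3} - \tfrac{54}{7}b.
  leading term a^{2}: subtract (-\tfrac{1}{7})·f_1 from a^{2} + \tfrac{5}{7}ab^{2} - \tfrac{4}{7}ab - 16a + \tfrac{2}{7}b^{3} - \tfrac{54}{7}b → \tfrac{5}{7}ab^{2} - \tfrac{9}{7}ab - \tfrac{108}{7}a + \tfrac{2}{7}b^{3} - \tfrac{2}{7}b^{2} - \tfrac{54}{7}b + \tfrac{54}{7}
  leading term ab^{2}: subtract (-\tfrac{5}{28}b)·f_2 from \tfrac{5}{7}ab^{2} - \tfrac{9}{7}ab - \tfrac{108}{7}a + \tfrac{2}{7}b^{3} - \tfrac{2}{7}b^{2} - \tfrac{54}{7}b + \tfrac{54}{7} → -\tfrac{4}{7}ab - \tfrac{108}{7}a + \tfrac{2}{7}b^{3} - \tfrac{2}{7}b^{2} - \tfrac{134}{7}b + \tfrac{54}{7}
  leading term ab: subtract (\tfrac{1}{7})·f_2 from -\tfrac{4}{7}ab - \tfrac{108}{7}a + \tfrac{2}{7}b^{3} - \tfrac{2}{7}b^{2} - \tfrac{134}{7}b + \tfrac{54}{7} → -16a + \tfrac{2}{7}b^{3} - \tfrac{2}{7}b^{2} - \tfrac{134}{7}b + \tfrac{118}{7}
  leading term a: no divisor's leading term divides it; move -16a to the remainder.
  leading term b^{3}: no divisor's leading term divides it; move \tfrac{2}{7}b^{3} to the remainder.
  leading term b^{2}: no divisor's leading term divides it; move -\tfrac{2}{7}b^{2} to the remainder.
  leading term b: no divisor's leading term divides it; move -\tfrac{134}{7}b to the remainder.
  leading term 1: no divisor's leading term divides it; move \tfrac{118}{7} to the remainder.
  remainder -16a + \tfrac{2}{7}b^{3} - \tfrac{2}{7}b^{2} - \tfrac{134}{7}b + \tfrac{118}{7} ≠ 0; add h_4 = -16a + \tfrac{2}{7}b^{3} - \tfrac{2}{7}b^{2} - \tfrac{134}{7}b + \tfrac{118}{7} to the basis.

S(f_1,f_3): lcm = a^{2}b. S = \tfrac{8}{9}a^{2} + \tfrac{8}{21}ab^{2} - \tfrac{64}{63}ab - \tfrac{125}{9}a + \tfrac{2}{7}b^{3} - \tfrac{54}{7}b.
  leading term a^{2}: subtract (-\tfrac{8}{63})·f_1 from \tfrac{8}{9}a^{2} + \tfrac{8}{21}ab^{2} - \tfrac{64}{63}ab - \tfrac{125}{9}a + \tfrac{2}{7}b^{3} - \tfrac{54}{7}b → \tfrac{8}{21}ab^{2} - \tfrac{104}{63}ab - \tfrac{281}{21}a + \tfrac{2}{7}b^{3} - \tfrac{16}{63}b^{2} - \tfrac{54}{7}b + \tfrac{48}{7}
  leading term ab^{2}: subtract (-\tfrac{2}{21}b)·f_2 from \tfrac{8}{21}ab^{2} - \tfrac{104}{63}ab - \tfrac{281}{21}a + \tfrac{2}{7}b^{3} - \tfrac{16}{63}b^{2} - \tfrac{54}{7}b + \tfrac{48}{7} → -\tfrac{80}{63}ab - \tfrac{281}{21}a + \tfrac{2}{7}b^{3} - \tfrac{16}{63}b^{2} - \tfrac{290}{21}b + \tfrac{48}{7}
  leading term ab: subtract (\tfrac{20}{63})·f_2 from -\tfrac{80}{63}ab - \tfrac{281}{21}a + \tfrac{2}{7}b^{3} - \tfrac{16}{63}b^{2} - \tfrac{290}{21}b + \tfrac{48}{7} → -\tfrac{923}{63}a + \tfrac{2}{7}b^{3} - \tfrac{16}{63}b^{2} - \tfrac{290}{21}b + \tfrac{1712}{63}
  leading term a: subtract (\tfrac{923}{1008})·h_4 from -\tfrac{923}{63}a + \tfrac{2}{7}b^{3} - \tfrac{16}{63}b^{2} - \tfrac{290}{21}b + \tfrac{1712}{63} → \tfrac{85}{3528}b^{3} + \tfrac{3}{392}b^{2} + \tfrac{13121}{3528}b + \tfrac{13805}{1176}
  leading term b^{3}: no divisor's leading term divides it; move \tfrac{85}{3528}b^{3} to the remainder.
  leading term b^{2}: no divisor's leading term divides it; move \tfrac{3}{392}b^{2} to the remainder.
  leading term b: no divisor's leading term divides it; move \tfrac{13121}{3528}b to the remainder.
  leading term 1: no divisor's leading term divides it; move \tfrac{13805}{1176} to the remainder.
  remainder \tfrac{85}{3528}b^{3} + \tfrac{3}{392}b^{2} + \tfrac{13121}{3528}b + \tfrac{13805}{1176} ≠ 0; add h_5 = \tfrac{85}{3528}b^{3} + \tfrac{3}{392}b^{2} + \tfrac{13121}{3528}b + \tfrac{13805}{1176} to the basis.

S(f_2,f_3): lcm = ab. S = -\tfrac{1}{9}a - \tfrac{1}{3}b^{2} - \tfrac{4}{9}b + \tfrac{19}{9}.
  leading term a: subtract (\tfrac{1}{144})·h_4 from -\tfrac{1}{9}a - \tfrac{1}{3}b^{2} - \tfrac{4}{9}b + \tfrac{19}{9} → -\tfrac{1}{504}b^{3} - \tfrac{167}{504}b^{2} - \tfrac{157}{504}b + \tfrac{335}{168}
  leading term b^{3}: subtract (-\tfrac{7}{85})·h_5 from -\tfrac{1}{504}b^{3} - \tfrac{167}{504}b^{2} - \tfrac{157}{504}b + \tfrac{335}{168} → -\tfrac{253}{765}b^{2} - \tfrac{4}{765}b + \tfrac{151}{51}
  leading term b^{2}: no divisor's leading term divides it; move -\tfrac{253}{765}b^{2} to the remainder.
  leading term b: no divisor's leading term divides it; move -\tfrac{4}{765}b to the remainder.
  leading term 1: no divisor's leading term divides it; move \tfrac{151}{51} to the remainder.
  remainder -\tfrac{253}{765}b^{2} - \tfrac{4}{765}b + \tfrac{151}{51} ≠ 0; add h_6 = -\tfrac{253}{765}b^{2} - \tfrac{4}{765}b + \tfrac{151}{51} to the basis.

S(f_2,h_5): lcm = ab^{3}. S = -\tfrac{112}{85}ab^{2} - \tfrac{13121}{85}ab - \tfrac{8283}{17}a + 16b^{2}.
  leading term ab^{2}: subtract (\tfrac{28}{85}b)·f_2 from -\tfrac{112}{85}ab^{2} - \tfrac{13121}{85}ab - \tfrac{8283}{17}a + 16b^{2} → -\tfrac{13233}{85}ab - \tfrac{8283}{17}a + 16b^{2} + \tfrac{1792}{85}b
  leading term ab: subtract (\tfrac{13233}{340})·f_2 from -\tfrac{13233}{85}ab - \tfrac{8283}{17}a + 16b^{2} + \tfrac{1792}{85}b → -\tfrac{54648}{85}a + 16b^{2} + \tfrac{1792}{85}b + \tfrac{211728}{85}
  leading term a: subtract (\tfrac{6831}{170})·h_4 from -\tfrac{54648}{85}a + 16b^{2} + \tfrac{1792}{85}b + \tfrac{211728}{85} → -\tfrac{6831}{595}b^{3} + \tfrac{16351}{595}b^{2} + \tfrac{470221}{595}b + \tfrac{1079067}{595}
  leading term b^{3}: subtract (-\tfrac{3442824}{7225})·h_5 from -\tfrac{6831}{595}b^{3} + \tfrac{16351}{595}b^{2} + \tfrac{470221}{595}b + \tfrac{1079067}{595} → \tfrac{224896}{7225}b^{2} + \tfrac{18514048}{7225}b + \tfrac{10703616}{1445}
  leading term b^{2}: subtract (-\tfrac{2024064}{21505})·h_6 from \tfrac{224896}{7225}b^{2} + \tfrac{18514048}{7225}b + \tfrac{10703616}{1445} → \tfrac{55095936}{21505}b + \tfrac{165287808}{21505}
  leading term b: no divisor's leading term divides it; move \tfrac{55095936}{21505}b to the remainder.
  leading term 1: no divisor's leading term divides it; move \tfrac{165287808}{21505} to the remainder.
  remainder \tfrac{55095936}{21505}b + \tfrac{165287808}{21505} ≠ 0; add h_7 = \tfrac{55095936}{21505}b + \tfrac{165287808}{21505} to the basis.

The other S-polynomials (S(f_1,h_4), S(f_2,h_4), S(f_3,h_4), S(f_1,h_5), S(f_3,h_5), S(h_4,h_5), S(f_1,h_6), S(f_2,h_6), S(f_3,h_6), S(h_4,h_6), S(h_5,h_6), S(f_1,h_7), S(f_2,h_7), S(f_3,h_7), S(h_4,h_7), S(h_5,h_7), S(h_6,h_7)) all reduce to 0 modulo the current basis, so we have a Gröbner basis.
Inter-reduce: drop elements whose leading term is divisible by another's, tail-reduce, and make monic.
Reduced Gröbner basis: {a - 4, b + 3}.

From the last basis element, b + 3 = 0, so b takes values in {-3}. Each choice, substituted upward through the basis, yields the corresponding point(s) of the solution set.
  b = -3: the earlier basis element becomes a - 4 = 0, giving a = 4 — point (4, -3).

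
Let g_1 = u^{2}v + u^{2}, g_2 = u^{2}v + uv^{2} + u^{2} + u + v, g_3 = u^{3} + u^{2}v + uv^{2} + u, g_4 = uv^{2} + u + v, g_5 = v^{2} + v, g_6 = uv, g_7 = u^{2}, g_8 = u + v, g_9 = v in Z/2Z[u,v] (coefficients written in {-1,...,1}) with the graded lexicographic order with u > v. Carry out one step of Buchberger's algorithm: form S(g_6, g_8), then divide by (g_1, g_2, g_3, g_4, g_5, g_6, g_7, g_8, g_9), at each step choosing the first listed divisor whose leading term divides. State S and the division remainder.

S(g_6, g_8) = v^{2}; remainder on division = 0.

lcm(LM(g_6), LM(g_8)) = uv.
S = (lcm/LT(g_6))·g_6 − (lcm/LT(g_8))·g_8 = v^{2}.
Reduce S modulo (g_1, g_2, g_3, g_4, g_5, g_6, g_7, g_8, g_9) in that order:
  leading term v^{2}: subtract (1)·g_5 from v^{2} → v
  leading term v: subtract (1)·g_9 from v → 0
The remainder is 0, so this S-polynomial contributes no new basis element.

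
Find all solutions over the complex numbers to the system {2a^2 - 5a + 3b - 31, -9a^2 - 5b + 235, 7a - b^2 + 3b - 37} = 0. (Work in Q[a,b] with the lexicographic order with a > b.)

Compute a lex Gröbner basis by Buchberger's algorithm.
f_1 = 2a^2 - 5a + 3b - 31, LT = a^2.
f_2 = -9a^2 - 5b + 235, LT = a^2.
f_3 = 7a - b^2 + 3b - 37, LT = a.

S(f_1,f_2): lcm = a^2. S = -5/2a + 17/18b + 191/18.
  reduce S modulo (f_1, f_2, f_3):
  remainder -5/14b^2 + 127/63b - 164/63 ≠ 0; add h_4 = -5/14b^2 + 127/63b - 164/63 to the basis.

S(f_1,f_3): lcm = a^2. S = 1/7ab^2 - 3/7ab + 39/14a + 3/2b - 31/2.
  reduce S modulo (f_1, f_2, f_3, h_4):
  remainder 416261/91125b - 832522/91125 ≠ 0; add h_5 = 416261/91125b - 832522/91125 to the basis.

The other S-polynomials (S(f_2,f_3), S(f_1,h_4), S(f_2,h_4), S(f_3,h_4), S(f_1,h_5), S(f_2,h_5), S(f_3,h_5), S(h_4,h_5)) all reduce to 0 modulo the current basis, so we have a Gröbner basis.
Inter-reduce: drop elements whose leading term is divisible by another's, tail-reduce, and make monic.
Reduced Gröbner basis: {a - 5, b - 2}.

The lex basis is triangular: the last element involves only b. Solving b - 2 = 0 gives b ∈ {2}; substituting each value into the earlier elements determines the remaining variables.
  b = 2: the earlier basis element becomes a - 5 = 0, giving a = 5 — point (5, 2).

{(5, 2)}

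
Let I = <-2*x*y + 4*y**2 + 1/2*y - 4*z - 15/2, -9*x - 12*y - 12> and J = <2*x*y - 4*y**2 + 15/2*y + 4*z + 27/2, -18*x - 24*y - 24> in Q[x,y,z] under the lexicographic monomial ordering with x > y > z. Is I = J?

No, the ideals differ.

Equality of ideals is decidable: compute both reduced Gröbner bases (unique for the ordering) and check whether they agree.
Buchberger on the first generating set:
f_1 = -2*x*y + 4*y**2 + 1/2*y - 4*z - 15/2, LT = x*y.
f_2 = -9*x - 12*y - 12, LT = x.

S(f_1,f_2): lcm = x*y. S = -10/3*y**2 - 19/12*y + 2*z + 15/4.
  reduce S modulo (f_1, f_2):
  remainder -10/3*y**2 - 19/12*y + 2*z + 15/4 ≠ 0; add g_3 = -10/3*y**2 - 19/12*y + 2*z + 15/4 to the basis.

The other S-polynomials (S(f_1,g_3), S(f_2,g_3)) all reduce to 0 modulo the current basis, so we have a Gröbner basis.
Inter-reduce: drop elements whose leading term is divisible by another's, tail-reduce, and make monic.
Reduced Gröbner basis: {x + 4/3*y + 4/3, y**2 + 19/40*y - 3/5*z - 9/8}.

Buchberger on the second generating set:
h_1 = 2*x*y - 4*y**2 + 15/2*y + 4*z + 27/2, LT = x*y.
h_2 = -18*x - 24*y - 24, LT = x.

S(h_1,h_2): lcm = x*y. S = -10/3*y**2 + 29/12*y + 2*z + 27/4.
  reduce S modulo (h_1, h_2):
  remainder -10/3*y**2 + 29/12*y + 2*z + 27/4 ≠ 0; add k_3 = -10/3*y**2 + 29/12*y + 2*z + 27/4 to the basis.

The other S-polynomials (S(h_1,k_3), S(h_2,k_3)) all reduce to 0 modulo the current basis, so we have a Gröbner basis.
Inter-reduce: drop elements whose leading term is divisible by another's, tail-reduce, and make monic.
Reduced Gröbner basis: {x + 4/3*y + 4/3, y**2 - 29/40*y - 3/5*z - 81/40}.

Since the reduced bases disagree, the two ideals are not the same.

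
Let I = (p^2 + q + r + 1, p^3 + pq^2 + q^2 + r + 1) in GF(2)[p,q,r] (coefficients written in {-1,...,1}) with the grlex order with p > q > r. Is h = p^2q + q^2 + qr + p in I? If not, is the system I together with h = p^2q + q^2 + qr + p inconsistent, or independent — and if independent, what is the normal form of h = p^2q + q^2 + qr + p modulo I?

First compute the reduced Gröbner basis of I by Buchberger's algorithm.
f_1 = p^2 + q + r + 1, LT = p^2.
f_2 = p^3 + pq^2 + q^2 + r + 1, LT = p^3.

S(f_1,f_2): lcm = p^3. S = pq^2 + pq + pr + q^2 + p + r + 1.
  leading term pq^2: no divisor's leading term divides it; move pq^2 to the remainder.
  leading term pq: no divisor's leading term divides it; move pq to the remainder.
  leading term pr: no divisor's leading term divides it; move pr to the remainder.
  leading term q^2: no divisor's leading term divides it; move q^2 to the remainder.
  leading term p: no divisor's leading term divides it; move p to the remainder.
  leading term r: no divisor's leading term divides it; move r to the remainder.
  leading term 1: no divisor's leading term divides it; move 1 to the remainder.
  remainder pq^2 + pq + pr + q^2 + p + r + 1 ≠ 0; add k_3 = pq^2 + pq + pr + q^2 + p + r + 1 to the basis.

S(f_1,k_3): lcm = p^2q^2. S = p^2q + p^2r + pq^2 + q^3 + q^2r + p^2 + pr + q^2 + p.
  leading term p^2q: subtract (q)·f_1 from p^2q + p^2r + pq^2 + q^3 + q^2r + p^2 + pr + q^2 + p → p^2r + pq^2 + q^3 + q^2r + p^2 + pr + qr + p + q
  leading term p^2r: subtract (r)·f_1 from p^2r + pq^2 + q^3 + q^2r + p^2 + pr + qr + p + q → pq^2 + q^3 + q^2r + p^2 + pr + r^2 + p + q + r
  leading term pq^2: subtract (1)·k_3 from pq^2 + q^3 + q^2r + p^2 + pr + r^2 + p + q + r → q^3 + q^2r + p^2 + pq + q^2 + r^2 + q + 1
  leading term q^3: no divisor's leading term divides it; move q^3 to the remainder.
  leading term q^2r: no divisor's leading term divides it; move q^2r to the remainder.
  leading term p^2: subtract (1)·f_1 from p^2 + pq + q^2 + r^2 + q + 1 → pq + q^2 + r^2 + r
  leading term pq: no divisor's leading term divides it; move pq to the remainder.
  leading term q^2: no divisor's leading term divides it; move q^2 to the remainder.
  leading term r^2: no divisor's leading term divides it; move r^2 to the remainder.
  leading term r: no divisor's leading term divides it; move r to the remainder.
  remainder q^3 + q^2r + pq + q^2 + r^2 + r ≠ 0; add k_4 = q^3 + q^2r + pq + q^2 + r^2 + r to the basis.

The other S-polynomials (S(f_2,k_3), S(f_1,k_4), S(f_2,k_4), S(k_3,k_4)) all reduce to 0 modulo the current basis, so we have a Gröbner basis.
Inter-reduce: drop elements whose leading term is divisible by another's, tail-reduce, and make monic.
Reduced Gröbner basis: {pq^2 + pq + pr + q^2 + p + r + 1, q^3 + q^2r + pq + q^2 + r^2 + r, p^2 + q + r + 1}.
Label its elements g_1 = pq^2 + pq + pr + q^2 + p + r + 1, g_2 = q^3 + q^2r + pq + q^2 + r^2 + r, g_3 = p^2 + q + r + 1.

Reduce h = p^2q + q^2 + qr + p modulo G:
  leading term p^2q: subtract (q)·g_3 from p^2q + q^2 + qr + p → p + q
  leading term p: no divisor's leading term divides it; move p to the remainder.
  leading term q: no divisor's leading term divides it; move q to the remainder.
  normal form = p + q.
The normal form is nonzero, so h ∉ I. Since h minus its normal form lies in I, I + (h) = I + (n) where n = p + q; decide whether this ideal is the whole ring.
Run Buchberger on G together with n (pairs among the g_i already reduce to 0 since G is a Gröbner basis):
g_1 = pq^2 + pq + pr + q^2 + p + r + 1, LT = pq^2.
g_2 = q^3 + q^2r + pq + q^2 + r^2 + r, LT = q^3.
g_3 = p^2 + q + r + 1, LT = p^2.
n = p + q, LT = p.

S(g_1,n): lcm = pq^2. S = q^3 + pq + pr + q^2 + p + r + 1.
  leading term q^3: subtract (1)·g_2 from q^3 + pq + pr + q^2 + p + r + 1 → q^2r + pr + r^2 + p + 1
  leading term q^2r: no divisor's leading term divides it; move q^2r to the remainder.
  leading term pr: subtract (r)·n from pr + r^2 + p + 1 → qr + r^2 + p + 1
  leading term qr: no divisor's leading term divides it; move qr to the remainder.
  leading term r^2: no divisor's leading term divides it; move r^2 to the remainder.
  leading term p: subtract (1)·n from p + 1 → q + 1
  leading term q: no divisor's leading term divides it; move q to the remainder.
  leading term 1: no divisor's leading term divides it; move 1 to the remainder.
  remainder q^2r + qr + r^2 + q + 1 ≠ 0; add m_5 = q^2r + qr + r^2 + q + 1 to the basis.

S(g_3,n): lcm = p^2. S = pq + q + r + 1.
  leading term pq: subtract (q)·n from pq + q + r + 1 → q^2 + q + r + 1
  leading term q^2: no divisor's leading term divides it; move q^2 to the remainder.
  leading term q: no divisor's leading term divides it; move q to the remainder.
  leading term r: no divisor's leading term divides it; move r to the remainder.
  leading term 1: no divisor's leading term divides it; move 1 to the remainder.
  remainder q^2 + q + r + 1 ≠ 0; add m_6 = q^2 + q + r + 1 to the basis.

S(g_1,m_5): lcm = pq^2r. S = q^2r + pq + pr + r^2 + p + r.
  leading term q^2r: subtract (1)·m_5 from q^2r + pq + pr + r^2 + p + r → pq + pr + qr + p + q + r + 1
  leading term pq: subtract (q)·n from pq + pr + qr + p + q + r + 1 → pr + q^2 + qr + p + q + r + 1
  leading term pr: subtract (r)·n from pr + q^2 + qr + p + q + r + 1 → q^2 + p + q + r + 1
  leading term q^2: subtract (1)·m_6 from q^2 + p + q + r + 1 → p
  leading term p: subtract (1)·n from p → q
  leading term q: no divisor's leading term divides it; move q to the remainder.
  remainder q ≠ 0; add m_7 = q to the basis.

S(m_5,m_6): lcm = q^2r. S = q + r + 1.
  leading term q: subtract (1)·m_7 from q + r + 1 → r + 1
  leading term r: no divisor's leading term divides it; move r to the remainder.
  leading term 1: no divisor's leading term divides it; move 1 to the remainder.
  remainder r + 1 ≠ 0; add m_8 = r + 1 to the basis.

The other S-polynomials (S(g_1,g_2), S(g_1,g_3), S(g_2,g_3), S(g_2,n), S(g_2,m_5), S(g_3,m_5), S(n,m_5), S(g_1,m_6), S(g_2,m_6), S(g_3,m_6), S(n,m_6), S(g_1,m_7), S(g_2,m_7), S(g_3,m_7), S(n,m_7), S(m_5,m_7), S(m_6,m_7), S(g_1,m_8), S(g_2,m_8), S(g_3,m_8), S(n,m_8), S(m_5,m_8), S(m_6,m_8), S(m_7,m_8)) all reduce to 0 modulo the current basis, so we have a Gröbner basis.
Inter-reduce: drop elements whose leading term is divisible by another's, tail-reduce, and make monic.
Reduced Gröbner basis: {p, q, r + 1}.
The reduced Gröbner basis of I + (h) is {p, q, r + 1} ≠ {1}, a proper ideal, so the enlarged system stays consistent: h is independent of I, with normal form p + q.

p^2q + q^2 + qr + p is independent of I; its normal form modulo I is p + q.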